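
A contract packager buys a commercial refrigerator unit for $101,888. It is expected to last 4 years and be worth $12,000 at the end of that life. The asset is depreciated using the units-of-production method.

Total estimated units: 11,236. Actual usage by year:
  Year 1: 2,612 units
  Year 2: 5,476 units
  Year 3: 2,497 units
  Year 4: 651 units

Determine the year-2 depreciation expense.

Depreciable base = $101,888 − $12,000 = $89,888.
Rate = $89,888 / 11,236 units = $8 per unit.
Year 1: 2,612 × $8 = $20,896. Book value $80,992.
Year 2: 5,476 × $8 = $43,808. Book value $37,184.

$43,808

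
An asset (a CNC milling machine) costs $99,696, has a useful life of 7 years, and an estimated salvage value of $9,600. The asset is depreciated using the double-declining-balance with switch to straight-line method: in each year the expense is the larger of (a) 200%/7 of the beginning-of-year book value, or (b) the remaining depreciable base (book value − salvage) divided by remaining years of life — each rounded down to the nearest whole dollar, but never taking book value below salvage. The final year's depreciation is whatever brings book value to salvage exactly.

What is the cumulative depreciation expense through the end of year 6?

Depreciable base = $99,696 − $9,600 = $90,096.
Year 1: DB = ⌊$99,696 × 200%/7⌋ = $28,484; SL = ⌊$90,096/7⌋ = $12,870 → take DB $28,484. Book value $71,212.
Year 2: DB = ⌊$71,212 × 200%/7⌋ = $20,346; SL = ⌊$61,612/6⌋ = $10,268 → take DB $20,346. Book value $50,866.
Year 3: DB = ⌊$50,866 × 200%/7⌋ = $14,533; SL = ⌊$41,266/5⌋ = $8,253 → take DB $14,533. Book value $36,333.
Year 4: DB = ⌊$36,333 × 200%/7⌋ = $10,380; SL = ⌊$26,733/4⌋ = $6,683 → take DB $10,380. Book value $25,953.
Year 5: DB = ⌊$25,953 × 200%/7⌋ = $7,415; SL = ⌊$16,353/3⌋ = $5,451 → take DB $7,415. Book value $18,538.
Year 6: DB = ⌊$18,538 × 200%/7⌋ = $5,296; SL = ⌊$8,938/2⌋ = $4,469 → take DB $5,296. Book value $13,242.
Accumulated through year 6 = $99,696 − $13,242 = $86,454.

$86,454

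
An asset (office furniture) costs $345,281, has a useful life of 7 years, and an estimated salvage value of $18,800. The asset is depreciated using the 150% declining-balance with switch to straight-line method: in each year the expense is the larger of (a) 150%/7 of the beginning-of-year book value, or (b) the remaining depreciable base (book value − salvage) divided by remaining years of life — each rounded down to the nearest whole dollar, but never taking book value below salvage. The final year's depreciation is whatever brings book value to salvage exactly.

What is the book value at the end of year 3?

Depreciable base = $345,281 − $18,800 = $326,481.
Year 1: DB = ⌊$345,281 × 150%/7⌋ = $73,988; SL = ⌊$326,481/7⌋ = $46,640 → take DB $73,988. Book value $271,293.
Year 2: DB = ⌊$271,293 × 150%/7⌋ = $58,134; SL = ⌊$252,493/6⌋ = $42,082 → take DB $58,134. Book value $213,159.
Year 3: DB = ⌊$213,159 × 150%/7⌋ = $45,676; SL = ⌊$194,359/5⌋ = $38,871 → take DB $45,676. Book value $167,483.

$167,483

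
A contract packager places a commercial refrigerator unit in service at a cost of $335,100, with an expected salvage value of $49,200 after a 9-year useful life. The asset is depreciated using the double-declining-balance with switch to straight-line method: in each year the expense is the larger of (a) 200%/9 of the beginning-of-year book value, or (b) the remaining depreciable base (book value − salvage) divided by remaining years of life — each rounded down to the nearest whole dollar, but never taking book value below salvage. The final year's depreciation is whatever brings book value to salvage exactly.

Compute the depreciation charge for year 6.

Depreciable base = $335,100 − $49,200 = $285,900.
Year 1: DB = ⌊$335,100 × 200%/9⌋ = $74,466; SL = ⌊$285,900/9⌋ = $31,766 → take DB $74,466. Book value $260,634.
Year 2: DB = ⌊$260,634 × 200%/9⌋ = $57,918; SL = ⌊$211,434/8⌋ = $26,429 → take DB $57,918. Book value $202,716.
Year 3: DB = ⌊$202,716 × 200%/9⌋ = $45,048; SL = ⌊$153,516/7⌋ = $21,930 → take DB $45,048. Book value $157,668.
Year 4: DB = ⌊$157,668 × 200%/9⌋ = $35,037; SL = ⌊$108,468/6⌋ = $18,078 → take DB $35,037. Book value $122,631.
Year 5: DB = ⌊$122,631 × 200%/9⌋ = $27,251; SL = ⌊$73,431/5⌋ = $14,686 → take DB $27,251. Book value $95,380.
Year 6: DB = ⌊$95,380 × 200%/9⌋ = $21,195; SL = ⌊$46,180/4⌋ = $11,545 → take DB $21,195. Book value $74,185.

$21,195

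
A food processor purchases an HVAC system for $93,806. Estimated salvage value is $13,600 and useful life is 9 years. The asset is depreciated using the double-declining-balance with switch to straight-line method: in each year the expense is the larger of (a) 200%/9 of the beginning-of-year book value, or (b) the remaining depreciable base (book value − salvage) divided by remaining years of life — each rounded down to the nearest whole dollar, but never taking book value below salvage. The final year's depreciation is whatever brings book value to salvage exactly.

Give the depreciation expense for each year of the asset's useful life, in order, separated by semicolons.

$20,845; $16,213; $12,610; $9,808; $7,628; $5,933; $4,615; $2,554; $0

Depreciable base = $93,806 − $13,600 = $80,206.
Year 1: DB = ⌊$93,806 × 200%/9⌋ = $20,845; SL = ⌊$80,206/9⌋ = $8,911 → take DB $20,845. Book value $72,961.
Year 2: DB = ⌊$72,961 × 200%/9⌋ = $16,213; SL = ⌊$59,361/8⌋ = $7,420 → take DB $16,213. Book value $56,748.
Year 3: DB = ⌊$56,748 × 200%/9⌋ = $12,610; SL = ⌊$43,148/7⌋ = $6,164 → take DB $12,610. Book value $44,138.
Year 4: DB = ⌊$44,138 × 200%/9⌋ = $9,808; SL = ⌊$30,538/6⌋ = $5,089 → take DB $9,808. Book value $34,330.
Year 5: DB = ⌊$34,330 × 200%/9⌋ = $7,628; SL = ⌊$20,730/5⌋ = $4,146 → take DB $7,628. Book value $26,702.
Year 6: DB = ⌊$26,702 × 200%/9⌋ = $5,933; SL = ⌊$13,102/4⌋ = $3,275 → take DB $5,933. Book value $20,769.
Year 7: DB = ⌊$20,769 × 200%/9⌋ = $4,615; SL = ⌊$7,169/3⌋ = $2,389 → take DB $4,615. Book value $16,154.
Year 8: DB = ⌊$16,154 × 200%/9⌋ = $3,589; SL = ⌊$2,554/2⌋ = $1,277 → take DB $3,589, capped at $2,554. Book value $13,600.
Year 9 (final): $13,600 − $13,600 = $0. Book value $13,600.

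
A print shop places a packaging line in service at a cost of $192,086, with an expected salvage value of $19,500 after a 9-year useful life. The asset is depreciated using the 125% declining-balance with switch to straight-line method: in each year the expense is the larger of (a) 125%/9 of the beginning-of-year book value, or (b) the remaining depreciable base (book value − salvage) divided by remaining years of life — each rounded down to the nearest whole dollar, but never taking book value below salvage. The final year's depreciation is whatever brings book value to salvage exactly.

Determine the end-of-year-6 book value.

Depreciable base = $192,086 − $19,500 = $172,586.
Year 1: DB = ⌊$192,086 × 125%/9⌋ = $26,678; SL = ⌊$172,586/9⌋ = $19,176 → take DB $26,678. Book value $165,408.
Year 2: DB = ⌊$165,408 × 125%/9⌋ = $22,973; SL = ⌊$145,908/8⌋ = $18,238 → take DB $22,973. Book value $142,435.
Year 3: DB = ⌊$142,435 × 125%/9⌋ = $19,782; SL = ⌊$122,935/7⌋ = $17,562 → take DB $19,782. Book value $122,653.
Year 4: DB = ⌊$122,653 × 125%/9⌋ = $17,035; SL = ⌊$103,153/6⌋ = $17,192 → take SL $17,192. Book value $105,461.
Year 5: DB = ⌊$105,461 × 125%/9⌋ = $14,647; SL = ⌊$85,961/5⌋ = $17,192 → take SL $17,192. Book value $88,269.
Year 6: DB = ⌊$88,269 × 125%/9⌋ = $12,259; SL = ⌊$68,769/4⌋ = $17,192 → take SL $17,192. Book value $71,077.

$71,077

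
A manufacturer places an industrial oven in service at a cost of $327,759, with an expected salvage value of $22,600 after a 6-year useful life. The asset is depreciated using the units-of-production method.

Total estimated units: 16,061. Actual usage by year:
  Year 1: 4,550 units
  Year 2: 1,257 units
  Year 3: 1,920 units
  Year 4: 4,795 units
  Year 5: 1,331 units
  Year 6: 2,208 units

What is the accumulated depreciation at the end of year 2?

$110,333

Depreciable base = $327,759 − $22,600 = $305,159.
Rate = $305,159 / 16,061 units = $19 per unit.
Year 1: 4,550 × $19 = $86,450. Book value $241,309.
Year 2: 1,257 × $19 = $23,883. Book value $217,426.
Accumulated through year 2 = $327,759 − $217,426 = $110,333.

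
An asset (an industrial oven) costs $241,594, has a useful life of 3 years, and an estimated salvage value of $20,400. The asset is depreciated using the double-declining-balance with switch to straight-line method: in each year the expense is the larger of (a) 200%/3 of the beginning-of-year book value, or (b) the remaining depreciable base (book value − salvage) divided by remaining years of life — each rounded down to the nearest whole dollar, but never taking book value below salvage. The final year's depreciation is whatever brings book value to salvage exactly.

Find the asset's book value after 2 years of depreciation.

Depreciable base = $241,594 − $20,400 = $221,194.
Year 1: DB = ⌊$241,594 × 200%/3⌋ = $161,062; SL = ⌊$221,194/3⌋ = $73,731 → take DB $161,062. Book value $80,532.
Year 2: DB = ⌊$80,532 × 200%/3⌋ = $53,688; SL = ⌊$60,132/2⌋ = $30,066 → take DB $53,688. Book value $26,844.

$26,844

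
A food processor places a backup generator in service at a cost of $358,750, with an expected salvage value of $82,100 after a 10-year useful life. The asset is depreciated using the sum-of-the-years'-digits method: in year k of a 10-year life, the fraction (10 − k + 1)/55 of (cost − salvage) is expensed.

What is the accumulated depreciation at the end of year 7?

$246,470

Depreciable base = $358,750 − $82,100 = $276,650.
Sum of the years' digits = 10+9+8+7+6+5+4+3+2+1 = 55.
Year 1: $276,650 × 10/55 = $50,300. Book value $308,450.
Year 2: $276,650 × 9/55 = $45,270. Book value $263,180.
Year 3: $276,650 × 8/55 = $40,240. Book value $222,940.
Year 4: $276,650 × 7/55 = $35,210. Book value $187,730.
Year 5: $276,650 × 6/55 = $30,180. Book value $157,550.
Year 6: $276,650 × 5/55 = $25,150. Book value $132,400.
Year 7: $276,650 × 4/55 = $20,120. Book value $112,280.
Accumulated through year 7 = $358,750 − $112,280 = $246,470.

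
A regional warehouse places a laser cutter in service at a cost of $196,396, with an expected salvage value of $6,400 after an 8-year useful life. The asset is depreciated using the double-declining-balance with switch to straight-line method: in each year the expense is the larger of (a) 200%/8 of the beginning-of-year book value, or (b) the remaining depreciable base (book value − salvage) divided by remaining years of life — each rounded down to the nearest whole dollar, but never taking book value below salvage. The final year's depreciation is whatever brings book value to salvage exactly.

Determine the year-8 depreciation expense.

$13,403

Depreciable base = $196,396 − $6,400 = $189,996.
Year 1: DB = ⌊$196,396 × 200%/8⌋ = $49,099; SL = ⌊$189,996/8⌋ = $23,749 → take DB $49,099. Book value $147,297.
Year 2: DB = ⌊$147,297 × 200%/8⌋ = $36,824; SL = ⌊$140,897/7⌋ = $20,128 → take DB $36,824. Book value $110,473.
Year 3: DB = ⌊$110,473 × 200%/8⌋ = $27,618; SL = ⌊$104,073/6⌋ = $17,345 → take DB $27,618. Book value $82,855.
Year 4: DB = ⌊$82,855 × 200%/8⌋ = $20,713; SL = ⌊$76,455/5⌋ = $15,291 → take DB $20,713. Book value $62,142.
Year 5: DB = ⌊$62,142 × 200%/8⌋ = $15,535; SL = ⌊$55,742/4⌋ = $13,935 → take DB $15,535. Book value $46,607.
Year 6: DB = ⌊$46,607 × 200%/8⌋ = $11,651; SL = ⌊$40,207/3⌋ = $13,402 → take SL $13,402. Book value $33,205.
Year 7: DB = ⌊$33,205 × 200%/8⌋ = $8,301; SL = ⌊$26,805/2⌋ = $13,402 → take SL $13,402. Book value $19,803.
Year 8 (final): $19,803 − $6,400 = $13,403. Book value $6,400.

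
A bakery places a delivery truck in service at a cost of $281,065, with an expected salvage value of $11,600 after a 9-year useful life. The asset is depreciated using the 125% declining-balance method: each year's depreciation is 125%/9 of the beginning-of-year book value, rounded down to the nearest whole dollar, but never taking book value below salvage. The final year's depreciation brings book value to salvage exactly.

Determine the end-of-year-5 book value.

Depreciable base = $281,065 − $11,600 = $269,465.
Year 1: ⌊$281,065 × 125%/9⌋ = $39,036. Book value $242,029.
Year 2: ⌊$242,029 × 125%/9⌋ = $33,615. Book value $208,414.
Year 3: ⌊$208,414 × 125%/9⌋ = $28,946. Book value $179,468.
Year 4: ⌊$179,468 × 125%/9⌋ = $24,926. Book value $154,542.
Year 5: ⌊$154,542 × 125%/9⌋ = $21,464. Book value $133,078.

$133,078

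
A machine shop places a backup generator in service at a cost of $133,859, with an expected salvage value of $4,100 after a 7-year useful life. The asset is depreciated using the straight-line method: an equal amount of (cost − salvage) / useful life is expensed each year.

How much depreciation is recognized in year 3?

Depreciable base = $133,859 − $4,100 = $129,759.
Annual expense = $129,759 / 7 = $18,537.

$18,537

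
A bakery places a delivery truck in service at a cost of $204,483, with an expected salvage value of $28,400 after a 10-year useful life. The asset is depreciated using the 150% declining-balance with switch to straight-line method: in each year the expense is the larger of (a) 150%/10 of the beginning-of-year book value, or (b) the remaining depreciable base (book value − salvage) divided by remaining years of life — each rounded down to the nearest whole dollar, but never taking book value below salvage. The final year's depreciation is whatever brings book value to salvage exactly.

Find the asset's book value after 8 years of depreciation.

Depreciable base = $204,483 − $28,400 = $176,083.
Year 1: DB = ⌊$204,483 × 150%/10⌋ = $30,672; SL = ⌊$176,083/10⌋ = $17,608 → take DB $30,672. Book value $173,811.
Year 2: DB = ⌊$173,811 × 150%/10⌋ = $26,071; SL = ⌊$145,411/9⌋ = $16,156 → take DB $26,071. Book value $147,740.
Year 3: DB = ⌊$147,740 × 150%/10⌋ = $22,161; SL = ⌊$119,340/8⌋ = $14,917 → take DB $22,161. Book value $125,579.
Year 4: DB = ⌊$125,579 × 150%/10⌋ = $18,836; SL = ⌊$97,179/7⌋ = $13,882 → take DB $18,836. Book value $106,743.
Year 5: DB = ⌊$106,743 × 150%/10⌋ = $16,011; SL = ⌊$78,343/6⌋ = $13,057 → take DB $16,011. Book value $90,732.
Year 6: DB = ⌊$90,732 × 150%/10⌋ = $13,609; SL = ⌊$62,332/5⌋ = $12,466 → take DB $13,609. Book value $77,123.
Year 7: DB = ⌊$77,123 × 150%/10⌋ = $11,568; SL = ⌊$48,723/4⌋ = $12,180 → take SL $12,180. Book value $64,943.
Year 8: DB = ⌊$64,943 × 150%/10⌋ = $9,741; SL = ⌊$36,543/3⌋ = $12,181 → take SL $12,181. Book value $52,762.

$52,762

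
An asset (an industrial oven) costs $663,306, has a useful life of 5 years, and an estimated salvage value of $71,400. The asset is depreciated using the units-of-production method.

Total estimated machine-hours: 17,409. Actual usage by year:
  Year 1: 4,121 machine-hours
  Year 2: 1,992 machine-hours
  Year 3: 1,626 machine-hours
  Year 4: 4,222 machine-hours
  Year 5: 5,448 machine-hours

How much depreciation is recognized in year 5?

Depreciable base = $663,306 − $71,400 = $591,906.
Rate = $591,906 / 17,409 machine-hours = $34 per machine-hour.
Year 1: 4,121 × $34 = $140,114. Book value $523,192.
Year 2: 1,992 × $34 = $67,728. Book value $455,464.
Year 3: 1,626 × $34 = $55,284. Book value $400,180.
Year 4: 4,222 × $34 = $143,548. Book value $256,632.
Year 5: 5,448 × $34 = $185,232. Book value $71,400.

$185,232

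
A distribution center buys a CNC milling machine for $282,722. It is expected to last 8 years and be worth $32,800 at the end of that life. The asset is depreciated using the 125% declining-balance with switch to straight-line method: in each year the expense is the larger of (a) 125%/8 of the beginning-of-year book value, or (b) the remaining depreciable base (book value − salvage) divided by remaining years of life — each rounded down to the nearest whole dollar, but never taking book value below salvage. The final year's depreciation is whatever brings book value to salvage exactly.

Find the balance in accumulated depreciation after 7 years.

$222,516

Depreciable base = $282,722 − $32,800 = $249,922.
Year 1: DB = ⌊$282,722 × 125%/8⌋ = $44,175; SL = ⌊$249,922/8⌋ = $31,240 → take DB $44,175. Book value $238,547.
Year 2: DB = ⌊$238,547 × 125%/8⌋ = $37,272; SL = ⌊$205,747/7⌋ = $29,392 → take DB $37,272. Book value $201,275.
Year 3: DB = ⌊$201,275 × 125%/8⌋ = $31,449; SL = ⌊$168,475/6⌋ = $28,079 → take DB $31,449. Book value $169,826.
Year 4: DB = ⌊$169,826 × 125%/8⌋ = $26,535; SL = ⌊$137,026/5⌋ = $27,405 → take SL $27,405. Book value $142,421.
Year 5: DB = ⌊$142,421 × 125%/8⌋ = $22,253; SL = ⌊$109,621/4⌋ = $27,405 → take SL $27,405. Book value $115,016.
Year 6: DB = ⌊$115,016 × 125%/8⌋ = $17,971; SL = ⌊$82,216/3⌋ = $27,405 → take SL $27,405. Book value $87,611.
Year 7: DB = ⌊$87,611 × 125%/8⌋ = $13,689; SL = ⌊$54,811/2⌋ = $27,405 → take SL $27,405. Book value $60,206.
Accumulated through year 7 = $282,722 − $60,206 = $222,516.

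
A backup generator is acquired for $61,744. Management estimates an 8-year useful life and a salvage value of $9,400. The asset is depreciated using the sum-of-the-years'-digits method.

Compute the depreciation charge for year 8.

$1,454

Depreciable base = $61,744 − $9,400 = $52,344.
Sum of the years' digits = 8+7+6+5+4+3+2+1 = 36.
Year 1: $52,344 × 8/36 = $11,632. Book value $50,112.
Year 2: $52,344 × 7/36 = $10,178. Book value $39,934.
Year 3: $52,344 × 6/36 = $8,724. Book value $31,210.
Year 4: $52,344 × 5/36 = $7,270. Book value $23,940.
Year 5: $52,344 × 4/36 = $5,816. Book value $18,124.
Year 6: $52,344 × 3/36 = $4,362. Book value $13,762.
Year 7: $52,344 × 2/36 = $2,908. Book value $10,854.
Year 8: $52,344 × 1/36 = $1,454. Book value $9,400.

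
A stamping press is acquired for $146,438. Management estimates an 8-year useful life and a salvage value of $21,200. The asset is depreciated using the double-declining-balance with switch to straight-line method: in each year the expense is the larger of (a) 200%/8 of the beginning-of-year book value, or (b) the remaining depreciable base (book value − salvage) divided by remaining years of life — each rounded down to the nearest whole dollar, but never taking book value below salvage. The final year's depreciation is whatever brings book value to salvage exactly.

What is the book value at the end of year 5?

$34,752

Depreciable base = $146,438 − $21,200 = $125,238.
Year 1: DB = ⌊$146,438 × 200%/8⌋ = $36,609; SL = ⌊$125,238/8⌋ = $15,654 → take DB $36,609. Book value $109,829.
Year 2: DB = ⌊$109,829 × 200%/8⌋ = $27,457; SL = ⌊$88,629/7⌋ = $12,661 → take DB $27,457. Book value $82,372.
Year 3: DB = ⌊$82,372 × 200%/8⌋ = $20,593; SL = ⌊$61,172/6⌋ = $10,195 → take DB $20,593. Book value $61,779.
Year 4: DB = ⌊$61,779 × 200%/8⌋ = $15,444; SL = ⌊$40,579/5⌋ = $8,115 → take DB $15,444. Book value $46,335.
Year 5: DB = ⌊$46,335 × 200%/8⌋ = $11,583; SL = ⌊$25,135/4⌋ = $6,283 → take DB $11,583. Book value $34,752.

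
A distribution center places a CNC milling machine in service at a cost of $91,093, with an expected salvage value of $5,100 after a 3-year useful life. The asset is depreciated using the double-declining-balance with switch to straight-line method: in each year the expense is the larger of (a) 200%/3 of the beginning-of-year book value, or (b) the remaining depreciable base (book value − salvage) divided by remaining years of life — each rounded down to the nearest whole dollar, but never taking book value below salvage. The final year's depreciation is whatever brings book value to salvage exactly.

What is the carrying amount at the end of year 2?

$10,122

Depreciable base = $91,093 − $5,100 = $85,993.
Year 1: DB = ⌊$91,093 × 200%/3⌋ = $60,728; SL = ⌊$85,993/3⌋ = $28,664 → take DB $60,728. Book value $30,365.
Year 2: DB = ⌊$30,365 × 200%/3⌋ = $20,243; SL = ⌊$25,265/2⌋ = $12,632 → take DB $20,243. Book value $10,122.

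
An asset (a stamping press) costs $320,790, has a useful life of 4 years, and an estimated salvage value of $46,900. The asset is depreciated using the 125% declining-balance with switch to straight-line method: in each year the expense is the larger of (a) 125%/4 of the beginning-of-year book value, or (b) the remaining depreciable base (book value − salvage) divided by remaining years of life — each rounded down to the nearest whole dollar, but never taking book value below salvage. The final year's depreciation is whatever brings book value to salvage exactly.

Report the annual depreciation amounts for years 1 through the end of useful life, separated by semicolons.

Depreciable base = $320,790 − $46,900 = $273,890.
Year 1: DB = ⌊$320,790 × 125%/4⌋ = $100,246; SL = ⌊$273,890/4⌋ = $68,472 → take DB $100,246. Book value $220,544.
Year 2: DB = ⌊$220,544 × 125%/4⌋ = $68,920; SL = ⌊$173,644/3⌋ = $57,881 → take DB $68,920. Book value $151,624.
Year 3: DB = ⌊$151,624 × 125%/4⌋ = $47,382; SL = ⌊$104,724/2⌋ = $52,362 → take SL $52,362. Book value $99,262.
Year 4 (final): $99,262 − $46,900 = $52,362. Book value $46,900.

$100,246; $68,920; $52,362; $52,362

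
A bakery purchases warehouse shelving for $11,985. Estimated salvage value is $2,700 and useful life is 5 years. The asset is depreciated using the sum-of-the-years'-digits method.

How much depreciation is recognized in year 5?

$619

Depreciable base = $11,985 − $2,700 = $9,285.
Sum of the years' digits = 5+4+3+2+1 = 15.
Year 1: $9,285 × 5/15 = $3,095. Book value $8,890.
Year 2: $9,285 × 4/15 = $2,476. Book value $6,414.
Year 3: $9,285 × 3/15 = $1,857. Book value $4,557.
Year 4: $9,285 × 2/15 = $1,238. Book value $3,319.
Year 5: $9,285 × 1/15 = $619. Book value $2,700.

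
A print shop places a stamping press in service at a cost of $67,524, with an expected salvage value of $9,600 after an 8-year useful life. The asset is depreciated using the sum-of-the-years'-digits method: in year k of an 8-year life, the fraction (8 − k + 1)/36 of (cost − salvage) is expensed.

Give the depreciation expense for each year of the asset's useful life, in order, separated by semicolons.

Depreciable base = $67,524 − $9,600 = $57,924.
Sum of the years' digits = 8+7+6+5+4+3+2+1 = 36.
Year 1: $57,924 × 8/36 = $12,872. Book value $54,652.
Year 2: $57,924 × 7/36 = $11,263. Book value $43,389.
Year 3: $57,924 × 6/36 = $9,654. Book value $33,735.
Year 4: $57,924 × 5/36 = $8,045. Book value $25,690.
Year 5: $57,924 × 4/36 = $6,436. Book value $19,254.
Year 6: $57,924 × 3/36 = $4,827. Book value $14,427.
Year 7: $57,924 × 2/36 = $3,218. Book value $11,209.
Year 8: $57,924 × 1/36 = $1,609. Book value $9,600.

$12,872; $11,263; $9,654; $8,045; $6,436; $4,827; $3,218; $1,609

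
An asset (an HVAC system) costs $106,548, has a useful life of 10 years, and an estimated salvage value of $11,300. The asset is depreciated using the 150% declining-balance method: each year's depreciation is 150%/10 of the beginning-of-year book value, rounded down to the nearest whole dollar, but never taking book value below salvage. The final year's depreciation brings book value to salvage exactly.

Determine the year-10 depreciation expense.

Depreciable base = $106,548 − $11,300 = $95,248.
Year 1: ⌊$106,548 × 150%/10⌋ = $15,982. Book value $90,566.
Year 2: ⌊$90,566 × 150%/10⌋ = $13,584. Book value $76,982.
Year 3: ⌊$76,982 × 150%/10⌋ = $11,547. Book value $65,435.
Year 4: ⌊$65,435 × 150%/10⌋ = $9,815. Book value $55,620.
Year 5: ⌊$55,620 × 150%/10⌋ = $8,343. Book value $47,277.
Year 6: ⌊$47,277 × 150%/10⌋ = $7,091. Book value $40,186.
Year 7: ⌊$40,186 × 150%/10⌋ = $6,027. Book value $34,159.
Year 8: ⌊$34,159 × 150%/10⌋ = $5,123. Book value $29,036.
Year 9: ⌊$29,036 × 150%/10⌋ = $4,355. Book value $24,681.
Year 10 (final): $24,681 − $11,300 = $13,381. Book value $11,300.

$13,381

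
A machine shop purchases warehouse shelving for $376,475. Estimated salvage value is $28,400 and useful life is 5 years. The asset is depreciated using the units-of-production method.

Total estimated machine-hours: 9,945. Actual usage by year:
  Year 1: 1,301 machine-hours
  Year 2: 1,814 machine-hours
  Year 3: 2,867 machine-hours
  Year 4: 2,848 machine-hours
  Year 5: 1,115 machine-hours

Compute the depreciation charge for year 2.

$63,490

Depreciable base = $376,475 − $28,400 = $348,075.
Rate = $348,075 / 9,945 machine-hours = $35 per machine-hour.
Year 1: 1,301 × $35 = $45,535. Book value $330,940.
Year 2: 1,814 × $35 = $63,490. Book value $267,450.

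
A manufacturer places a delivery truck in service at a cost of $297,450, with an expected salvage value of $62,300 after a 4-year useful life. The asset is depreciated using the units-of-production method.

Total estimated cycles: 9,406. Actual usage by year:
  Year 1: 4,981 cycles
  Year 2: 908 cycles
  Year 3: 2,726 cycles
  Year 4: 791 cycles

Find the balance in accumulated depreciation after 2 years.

$147,225

Depreciable base = $297,450 − $62,300 = $235,150.
Rate = $235,150 / 9,406 cycles = $25 per cycle.
Year 1: 4,981 × $25 = $124,525. Book value $172,925.
Year 2: 908 × $25 = $22,700. Book value $150,225.
Accumulated through year 2 = $297,450 − $150,225 = $147,225.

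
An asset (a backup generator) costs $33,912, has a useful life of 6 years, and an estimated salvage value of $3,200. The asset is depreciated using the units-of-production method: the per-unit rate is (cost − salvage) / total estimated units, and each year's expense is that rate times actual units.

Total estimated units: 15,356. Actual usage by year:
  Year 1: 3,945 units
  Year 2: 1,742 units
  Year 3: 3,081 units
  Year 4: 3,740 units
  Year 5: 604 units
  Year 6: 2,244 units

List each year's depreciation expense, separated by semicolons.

Depreciable base = $33,912 − $3,200 = $30,712.
Rate = $30,712 / 15,356 units = $2 per unit.
Year 1: 3,945 × $2 = $7,890. Book value $26,022.
Year 2: 1,742 × $2 = $3,484. Book value $22,538.
Year 3: 3,081 × $2 = $6,162. Book value $16,376.
Year 4: 3,740 × $2 = $7,480. Book value $8,896.
Year 5: 604 × $2 = $1,208. Book value $7,688.
Year 6: 2,244 × $2 = $4,488. Book value $3,200.

$7,890; $3,484; $6,162; $7,480; $1,208; $4,488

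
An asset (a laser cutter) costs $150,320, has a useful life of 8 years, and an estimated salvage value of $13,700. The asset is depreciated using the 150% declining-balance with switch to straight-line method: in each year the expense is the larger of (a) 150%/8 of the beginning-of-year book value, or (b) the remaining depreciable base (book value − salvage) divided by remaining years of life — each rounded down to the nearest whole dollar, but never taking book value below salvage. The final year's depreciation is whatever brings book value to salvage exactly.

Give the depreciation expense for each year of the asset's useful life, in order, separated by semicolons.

Depreciable base = $150,320 − $13,700 = $136,620.
Year 1: DB = ⌊$150,320 × 150%/8⌋ = $28,185; SL = ⌊$136,620/8⌋ = $17,077 → take DB $28,185. Book value $122,135.
Year 2: DB = ⌊$122,135 × 150%/8⌋ = $22,900; SL = ⌊$108,435/7⌋ = $15,490 → take DB $22,900. Book value $99,235.
Year 3: DB = ⌊$99,235 × 150%/8⌋ = $18,606; SL = ⌊$85,535/6⌋ = $14,255 → take DB $18,606. Book value $80,629.
Year 4: DB = ⌊$80,629 × 150%/8⌋ = $15,117; SL = ⌊$66,929/5⌋ = $13,385 → take DB $15,117. Book value $65,512.
Year 5: DB = ⌊$65,512 × 150%/8⌋ = $12,283; SL = ⌊$51,812/4⌋ = $12,953 → take SL $12,953. Book value $52,559.
Year 6: DB = ⌊$52,559 × 150%/8⌋ = $9,854; SL = ⌊$38,859/3⌋ = $12,953 → take SL $12,953. Book value $39,606.
Year 7: DB = ⌊$39,606 × 150%/8⌋ = $7,426; SL = ⌊$25,906/2⌋ = $12,953 → take SL $12,953. Book value $26,653.
Year 8 (final): $26,653 − $13,700 = $12,953. Book value $13,700.

$28,185; $22,900; $18,606; $15,117; $12,953; $12,953; $12,953; $12,953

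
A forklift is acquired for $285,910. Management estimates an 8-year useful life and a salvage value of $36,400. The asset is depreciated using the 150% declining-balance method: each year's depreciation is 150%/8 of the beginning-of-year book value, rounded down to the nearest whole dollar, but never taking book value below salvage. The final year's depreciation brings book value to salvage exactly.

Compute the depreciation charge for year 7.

Depreciable base = $285,910 − $36,400 = $249,510.
Year 1: ⌊$285,910 × 150%/8⌋ = $53,608. Book value $232,302.
Year 2: ⌊$232,302 × 150%/8⌋ = $43,556. Book value $188,746.
Year 3: ⌊$188,746 × 150%/8⌋ = $35,389. Book value $153,357.
Year 4: ⌊$153,357 × 150%/8⌋ = $28,754. Book value $124,603.
Year 5: ⌊$124,603 × 150%/8⌋ = $23,363. Book value $101,240.
Year 6: ⌊$101,240 × 150%/8⌋ = $18,982. Book value $82,258.
Year 7: ⌊$82,258 × 150%/8⌋ = $15,423. Book value $66,835.

$15,423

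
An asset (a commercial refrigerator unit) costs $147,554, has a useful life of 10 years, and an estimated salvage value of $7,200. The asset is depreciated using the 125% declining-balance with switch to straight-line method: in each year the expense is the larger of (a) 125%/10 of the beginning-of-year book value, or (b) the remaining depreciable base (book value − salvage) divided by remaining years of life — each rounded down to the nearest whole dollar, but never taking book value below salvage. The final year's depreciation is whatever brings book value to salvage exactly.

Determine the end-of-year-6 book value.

$59,572

Depreciable base = $147,554 − $7,200 = $140,354.
Year 1: DB = ⌊$147,554 × 125%/10⌋ = $18,444; SL = ⌊$140,354/10⌋ = $14,035 → take DB $18,444. Book value $129,110.
Year 2: DB = ⌊$129,110 × 125%/10⌋ = $16,138; SL = ⌊$121,910/9⌋ = $13,545 → take DB $16,138. Book value $112,972.
Year 3: DB = ⌊$112,972 × 125%/10⌋ = $14,121; SL = ⌊$105,772/8⌋ = $13,221 → take DB $14,121. Book value $98,851.
Year 4: DB = ⌊$98,851 × 125%/10⌋ = $12,356; SL = ⌊$91,651/7⌋ = $13,093 → take SL $13,093. Book value $85,758.
Year 5: DB = ⌊$85,758 × 125%/10⌋ = $10,719; SL = ⌊$78,558/6⌋ = $13,093 → take SL $13,093. Book value $72,665.
Year 6: DB = ⌊$72,665 × 125%/10⌋ = $9,083; SL = ⌊$65,465/5⌋ = $13,093 → take SL $13,093. Book value $59,572.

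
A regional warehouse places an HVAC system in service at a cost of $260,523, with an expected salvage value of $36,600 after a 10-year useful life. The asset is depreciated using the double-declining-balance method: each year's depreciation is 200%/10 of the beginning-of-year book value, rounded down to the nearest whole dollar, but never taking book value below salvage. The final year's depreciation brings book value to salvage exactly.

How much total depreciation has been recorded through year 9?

Depreciable base = $260,523 − $36,600 = $223,923.
Year 1: ⌊$260,523 × 200%/10⌋ = $52,104. Book value $208,419.
Year 2: ⌊$208,419 × 200%/10⌋ = $41,683. Book value $166,736.
Year 3: ⌊$166,736 × 200%/10⌋ = $33,347. Book value $133,389.
Year 4: ⌊$133,389 × 200%/10⌋ = $26,677. Book value $106,712.
Year 5: ⌊$106,712 × 200%/10⌋ = $21,342. Book value $85,370.
Year 6: ⌊$85,370 × 200%/10⌋ = $17,074. Book value $68,296.
Year 7: ⌊$68,296 × 200%/10⌋ = $13,659. Book value $54,637.
Year 8: ⌊$54,637 × 200%/10⌋ = $10,927. Book value $43,710.
Year 9: ⌊$43,710 × 200%/10⌋ = $8,742, capped at $7,110. Book value $36,600.
Accumulated through year 9 = $260,523 − $36,600 = $223,923.

$223,923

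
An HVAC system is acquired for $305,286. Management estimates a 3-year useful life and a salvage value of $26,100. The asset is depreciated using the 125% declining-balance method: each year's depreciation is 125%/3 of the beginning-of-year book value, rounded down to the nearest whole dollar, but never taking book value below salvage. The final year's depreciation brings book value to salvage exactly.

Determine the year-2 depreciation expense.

Depreciable base = $305,286 − $26,100 = $279,186.
Year 1: ⌊$305,286 × 125%/3⌋ = $127,202. Book value $178,084.
Year 2: ⌊$178,084 × 125%/3⌋ = $74,201. Book value $103,883.

$74,201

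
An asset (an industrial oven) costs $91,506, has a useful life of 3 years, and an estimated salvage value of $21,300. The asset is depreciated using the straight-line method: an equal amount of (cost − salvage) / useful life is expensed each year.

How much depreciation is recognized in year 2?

$23,402

Depreciable base = $91,506 − $21,300 = $70,206.
Annual expense = $70,206 / 3 = $23,402.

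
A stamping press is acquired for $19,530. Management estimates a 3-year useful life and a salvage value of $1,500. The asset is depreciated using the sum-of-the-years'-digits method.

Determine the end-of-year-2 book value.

Depreciable base = $19,530 − $1,500 = $18,030.
Sum of the years' digits = 3+2+1 = 6.
Year 1: $18,030 × 3/6 = $9,015. Book value $10,515.
Year 2: $18,030 × 2/6 = $6,010. Book value $4,505.

$4,505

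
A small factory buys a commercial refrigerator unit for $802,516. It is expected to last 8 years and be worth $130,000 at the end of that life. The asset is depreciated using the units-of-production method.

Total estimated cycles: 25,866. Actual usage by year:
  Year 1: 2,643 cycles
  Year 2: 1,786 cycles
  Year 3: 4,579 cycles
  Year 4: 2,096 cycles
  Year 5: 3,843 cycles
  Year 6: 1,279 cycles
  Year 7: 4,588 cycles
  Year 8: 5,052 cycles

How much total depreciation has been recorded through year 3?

Depreciable base = $802,516 − $130,000 = $672,516.
Rate = $672,516 / 25,866 cycles = $26 per cycle.
Year 1: 2,643 × $26 = $68,718. Book value $733,798.
Year 2: 1,786 × $26 = $46,436. Book value $687,362.
Year 3: 4,579 × $26 = $119,054. Book value $568,308.
Accumulated through year 3 = $802,516 − $568,308 = $234,208.

$234,208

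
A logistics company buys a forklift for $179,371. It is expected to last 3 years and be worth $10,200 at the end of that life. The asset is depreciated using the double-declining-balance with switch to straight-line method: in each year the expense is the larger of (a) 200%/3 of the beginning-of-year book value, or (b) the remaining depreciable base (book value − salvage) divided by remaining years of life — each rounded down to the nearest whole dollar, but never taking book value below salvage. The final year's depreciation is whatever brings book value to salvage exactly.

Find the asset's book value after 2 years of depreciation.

$19,931

Depreciable base = $179,371 − $10,200 = $169,171.
Year 1: DB = ⌊$179,371 × 200%/3⌋ = $119,580; SL = ⌊$169,171/3⌋ = $56,390 → take DB $119,580. Book value $59,791.
Year 2: DB = ⌊$59,791 × 200%/3⌋ = $39,860; SL = ⌊$49,591/2⌋ = $24,795 → take DB $39,860. Book value $19,931.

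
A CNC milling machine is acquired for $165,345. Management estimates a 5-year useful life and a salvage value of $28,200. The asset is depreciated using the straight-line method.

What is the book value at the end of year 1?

Depreciable base = $165,345 − $28,200 = $137,145.
Annual expense = $137,145 / 5 = $27,429.
End of year 1: book value $137,916.

$137,916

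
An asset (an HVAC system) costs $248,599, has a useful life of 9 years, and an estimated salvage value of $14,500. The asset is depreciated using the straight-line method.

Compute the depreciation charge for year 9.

$26,011

Depreciable base = $248,599 − $14,500 = $234,099.
Annual expense = $234,099 / 9 = $26,011.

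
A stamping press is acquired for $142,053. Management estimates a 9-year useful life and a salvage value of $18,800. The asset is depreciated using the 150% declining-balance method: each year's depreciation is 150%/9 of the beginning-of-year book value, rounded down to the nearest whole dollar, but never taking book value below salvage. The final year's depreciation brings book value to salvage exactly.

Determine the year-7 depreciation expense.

Depreciable base = $142,053 − $18,800 = $123,253.
Year 1: ⌊$142,053 × 150%/9⌋ = $23,675. Book value $118,378.
Year 2: ⌊$118,378 × 150%/9⌋ = $19,729. Book value $98,649.
Year 3: ⌊$98,649 × 150%/9⌋ = $16,441. Book value $82,208.
Year 4: ⌊$82,208 × 150%/9⌋ = $13,701. Book value $68,507.
Year 5: ⌊$68,507 × 150%/9⌋ = $11,417. Book value $57,090.
Year 6: ⌊$57,090 × 150%/9⌋ = $9,515. Book value $47,575.
Year 7: ⌊$47,575 × 150%/9⌋ = $7,929. Book value $39,646.

$7,929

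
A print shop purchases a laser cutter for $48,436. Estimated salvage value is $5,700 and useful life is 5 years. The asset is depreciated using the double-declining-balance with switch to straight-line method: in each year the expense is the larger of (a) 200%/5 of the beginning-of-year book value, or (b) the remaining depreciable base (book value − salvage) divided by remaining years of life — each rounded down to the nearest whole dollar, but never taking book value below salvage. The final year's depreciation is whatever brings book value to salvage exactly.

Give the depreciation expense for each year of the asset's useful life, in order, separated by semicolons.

$19,374; $11,624; $6,975; $4,185; $578

Depreciable base = $48,436 − $5,700 = $42,736.
Year 1: DB = ⌊$48,436 × 200%/5⌋ = $19,374; SL = ⌊$42,736/5⌋ = $8,547 → take DB $19,374. Book value $29,062.
Year 2: DB = ⌊$29,062 × 200%/5⌋ = $11,624; SL = ⌊$23,362/4⌋ = $5,840 → take DB $11,624. Book value $17,438.
Year 3: DB = ⌊$17,438 × 200%/5⌋ = $6,975; SL = ⌊$11,738/3⌋ = $3,912 → take DB $6,975. Book value $10,463.
Year 4: DB = ⌊$10,463 × 200%/5⌋ = $4,185; SL = ⌊$4,763/2⌋ = $2,381 → take DB $4,185. Book value $6,278.
Year 5 (final): $6,278 − $5,700 = $578. Book value $5,700.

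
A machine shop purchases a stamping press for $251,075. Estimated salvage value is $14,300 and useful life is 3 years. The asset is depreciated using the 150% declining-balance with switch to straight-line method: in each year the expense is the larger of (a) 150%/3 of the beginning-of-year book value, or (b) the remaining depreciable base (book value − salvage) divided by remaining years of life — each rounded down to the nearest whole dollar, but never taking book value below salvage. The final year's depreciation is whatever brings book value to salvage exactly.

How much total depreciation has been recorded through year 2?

$188,306

Depreciable base = $251,075 − $14,300 = $236,775.
Year 1: DB = ⌊$251,075 × 150%/3⌋ = $125,537; SL = ⌊$236,775/3⌋ = $78,925 → take DB $125,537. Book value $125,538.
Year 2: DB = ⌊$125,538 × 150%/3⌋ = $62,769; SL = ⌊$111,238/2⌋ = $55,619 → take DB $62,769. Book value $62,769.
Accumulated through year 2 = $251,075 − $62,769 = $188,306.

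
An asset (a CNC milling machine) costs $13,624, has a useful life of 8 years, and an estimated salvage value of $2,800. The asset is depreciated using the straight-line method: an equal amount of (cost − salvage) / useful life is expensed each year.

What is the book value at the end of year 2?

Depreciable base = $13,624 − $2,800 = $10,824.
Annual expense = $10,824 / 8 = $1,353.
End of year 1: book value $12,271.
End of year 2: book value $10,918.

$10,918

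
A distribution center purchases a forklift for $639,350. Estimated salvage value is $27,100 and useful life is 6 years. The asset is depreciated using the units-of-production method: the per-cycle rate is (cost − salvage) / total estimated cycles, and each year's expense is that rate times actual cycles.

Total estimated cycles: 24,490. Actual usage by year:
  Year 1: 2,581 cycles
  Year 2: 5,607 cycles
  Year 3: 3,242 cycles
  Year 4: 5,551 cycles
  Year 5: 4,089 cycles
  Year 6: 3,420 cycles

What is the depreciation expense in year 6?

$85,500

Depreciable base = $639,350 − $27,100 = $612,250.
Rate = $612,250 / 24,490 cycles = $25 per cycle.
Year 1: 2,581 × $25 = $64,525. Book value $574,825.
Year 2: 5,607 × $25 = $140,175. Book value $434,650.
Year 3: 3,242 × $25 = $81,050. Book value $353,600.
Year 4: 5,551 × $25 = $138,775. Book value $214,825.
Year 5: 4,089 × $25 = $102,225. Book value $112,600.
Year 6: 3,420 × $25 = $85,500. Book value $27,100.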